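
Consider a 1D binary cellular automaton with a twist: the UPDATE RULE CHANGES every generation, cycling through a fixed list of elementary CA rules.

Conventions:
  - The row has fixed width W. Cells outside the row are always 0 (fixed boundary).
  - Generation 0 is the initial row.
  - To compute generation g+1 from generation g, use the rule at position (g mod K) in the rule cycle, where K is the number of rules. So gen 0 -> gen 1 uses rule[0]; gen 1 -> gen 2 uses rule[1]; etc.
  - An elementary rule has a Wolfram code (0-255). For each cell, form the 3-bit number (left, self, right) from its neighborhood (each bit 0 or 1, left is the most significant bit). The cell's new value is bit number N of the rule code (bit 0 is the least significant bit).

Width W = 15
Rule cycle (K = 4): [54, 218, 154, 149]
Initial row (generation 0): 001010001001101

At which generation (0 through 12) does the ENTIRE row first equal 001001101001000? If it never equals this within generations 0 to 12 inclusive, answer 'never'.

Answer: never

Derivation:
Gen 0: 001010001001101
Gen 1 (rule 54): 011111011110011
Gen 2 (rule 218): 111111011111111
Gen 3 (rule 154): 111110011111110
Gen 4 (rule 149): 011101001111101
Gen 5 (rule 54): 100011110000011
Gen 6 (rule 218): 010111111000111
Gen 7 (rule 154): 100111110101110
Gen 8 (rule 149): 110011100100101
Gen 9 (rule 54): 001100011111111
Gen 10 (rule 218): 011110111111111
Gen 11 (rule 154): 111100111111110
Gen 12 (rule 149): 011010011111101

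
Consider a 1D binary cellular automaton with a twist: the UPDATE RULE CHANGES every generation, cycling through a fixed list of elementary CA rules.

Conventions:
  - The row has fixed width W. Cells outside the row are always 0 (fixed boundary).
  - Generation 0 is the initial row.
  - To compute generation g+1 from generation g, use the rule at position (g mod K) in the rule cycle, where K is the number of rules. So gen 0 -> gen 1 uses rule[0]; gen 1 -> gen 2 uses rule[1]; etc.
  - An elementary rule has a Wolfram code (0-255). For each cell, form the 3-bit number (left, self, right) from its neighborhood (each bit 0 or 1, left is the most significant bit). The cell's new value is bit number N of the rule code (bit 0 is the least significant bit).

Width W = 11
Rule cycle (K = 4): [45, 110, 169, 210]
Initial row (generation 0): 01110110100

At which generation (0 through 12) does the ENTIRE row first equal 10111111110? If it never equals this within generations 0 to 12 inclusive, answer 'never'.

Answer: 3

Derivation:
Gen 0: 01110110100
Gen 1 (rule 45): 01001101101
Gen 2 (rule 110): 11011111111
Gen 3 (rule 169): 10111111110
Gen 4 (rule 210): 00011111111
Gen 5 (rule 45): 11010000000
Gen 6 (rule 110): 11110000000
Gen 7 (rule 169): 11100111111
Gen 8 (rule 210): 01111011111
Gen 9 (rule 45): 01000110000
Gen 10 (rule 110): 11001110000
Gen 11 (rule 169): 10001100111
Gen 12 (rule 210): 01010111011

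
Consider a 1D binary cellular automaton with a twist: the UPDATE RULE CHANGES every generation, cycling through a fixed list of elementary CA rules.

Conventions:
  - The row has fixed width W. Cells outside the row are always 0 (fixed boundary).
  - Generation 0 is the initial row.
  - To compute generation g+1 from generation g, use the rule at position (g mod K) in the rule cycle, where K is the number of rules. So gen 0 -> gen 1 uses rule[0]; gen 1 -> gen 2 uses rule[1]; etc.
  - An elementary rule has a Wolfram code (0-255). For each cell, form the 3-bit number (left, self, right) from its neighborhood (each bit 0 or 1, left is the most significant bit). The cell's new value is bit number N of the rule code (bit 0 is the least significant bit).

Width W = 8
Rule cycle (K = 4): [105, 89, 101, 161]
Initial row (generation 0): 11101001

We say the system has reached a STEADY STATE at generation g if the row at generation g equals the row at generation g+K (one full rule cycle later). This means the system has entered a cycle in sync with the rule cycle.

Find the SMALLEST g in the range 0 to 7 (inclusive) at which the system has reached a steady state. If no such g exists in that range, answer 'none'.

Answer: none

Derivation:
Gen 0: 11101001
Gen 1 (rule 105): 10110000
Gen 2 (rule 89): 00111111
Gen 3 (rule 101): 10000001
Gen 4 (rule 161): 00111100
Gen 5 (rule 105): 10100101
Gen 6 (rule 89): 00010000
Gen 7 (rule 101): 11010111
Gen 8 (rule 161): 00101010
Gen 9 (rule 105): 10010100
Gen 10 (rule 89): 01000011
Gen 11 (rule 101): 01011001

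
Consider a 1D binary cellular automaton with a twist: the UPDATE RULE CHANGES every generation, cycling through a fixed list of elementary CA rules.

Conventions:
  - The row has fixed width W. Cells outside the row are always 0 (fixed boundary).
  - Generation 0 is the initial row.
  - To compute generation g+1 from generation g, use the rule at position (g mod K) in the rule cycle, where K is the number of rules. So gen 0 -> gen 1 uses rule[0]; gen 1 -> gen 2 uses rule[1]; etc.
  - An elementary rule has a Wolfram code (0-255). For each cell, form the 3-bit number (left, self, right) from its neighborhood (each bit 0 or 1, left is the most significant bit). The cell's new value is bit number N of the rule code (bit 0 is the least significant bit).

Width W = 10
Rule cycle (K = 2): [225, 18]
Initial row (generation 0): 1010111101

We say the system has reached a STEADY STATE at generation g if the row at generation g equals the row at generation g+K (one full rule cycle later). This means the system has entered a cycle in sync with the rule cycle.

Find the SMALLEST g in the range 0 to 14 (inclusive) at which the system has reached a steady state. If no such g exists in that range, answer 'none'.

Gen 0: 1010111101
Gen 1 (rule 225): 0101011110
Gen 2 (rule 18): 1000000001
Gen 3 (rule 225): 0011111100
Gen 4 (rule 18): 0100000010
Gen 5 (rule 225): 0001111000
Gen 6 (rule 18): 0010000100
Gen 7 (rule 225): 1000110001
Gen 8 (rule 18): 0101001010
Gen 9 (rule 225): 0010000100
Gen 10 (rule 18): 0101001010
Gen 11 (rule 225): 0010000100
Gen 12 (rule 18): 0101001010
Gen 13 (rule 225): 0010000100
Gen 14 (rule 18): 0101001010
Gen 15 (rule 225): 0010000100
Gen 16 (rule 18): 0101001010

Answer: 8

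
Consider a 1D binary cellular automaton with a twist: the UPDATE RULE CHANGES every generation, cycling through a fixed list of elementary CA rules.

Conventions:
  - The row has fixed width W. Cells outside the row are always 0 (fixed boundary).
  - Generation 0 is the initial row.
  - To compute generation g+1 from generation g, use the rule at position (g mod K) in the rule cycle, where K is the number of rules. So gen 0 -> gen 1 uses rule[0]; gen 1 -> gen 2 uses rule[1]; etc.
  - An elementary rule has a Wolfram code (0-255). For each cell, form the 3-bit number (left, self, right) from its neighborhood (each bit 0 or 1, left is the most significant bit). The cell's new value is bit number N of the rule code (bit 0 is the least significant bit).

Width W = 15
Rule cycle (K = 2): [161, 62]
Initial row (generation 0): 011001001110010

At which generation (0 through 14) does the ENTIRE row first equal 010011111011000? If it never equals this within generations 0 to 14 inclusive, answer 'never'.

Gen 0: 011001001110010
Gen 1 (rule 161): 000000000100000
Gen 2 (rule 62): 000000001110000
Gen 3 (rule 161): 111111100100111
Gen 4 (rule 62): 100000011111100
Gen 5 (rule 161): 001111001111001
Gen 6 (rule 62): 011000111000111
Gen 7 (rule 161): 000010010010010
Gen 8 (rule 62): 000111111111111
Gen 9 (rule 161): 110011111111110
Gen 10 (rule 62): 101110000000001
Gen 11 (rule 161): 010100111111100
Gen 12 (rule 62): 111111100000010
Gen 13 (rule 161): 011111001111000
Gen 14 (rule 62): 110000111000100

Answer: never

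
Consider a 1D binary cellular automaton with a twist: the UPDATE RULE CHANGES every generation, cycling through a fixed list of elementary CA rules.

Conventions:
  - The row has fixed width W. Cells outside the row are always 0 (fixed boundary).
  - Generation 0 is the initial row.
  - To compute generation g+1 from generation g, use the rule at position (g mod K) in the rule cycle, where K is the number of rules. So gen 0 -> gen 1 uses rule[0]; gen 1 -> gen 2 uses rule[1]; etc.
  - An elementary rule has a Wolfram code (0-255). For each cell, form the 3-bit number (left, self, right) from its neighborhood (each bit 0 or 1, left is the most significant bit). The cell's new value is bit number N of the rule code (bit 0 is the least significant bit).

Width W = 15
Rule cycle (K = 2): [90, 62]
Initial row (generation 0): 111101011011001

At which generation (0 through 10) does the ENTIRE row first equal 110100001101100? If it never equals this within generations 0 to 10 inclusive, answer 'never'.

Answer: never

Derivation:
Gen 0: 111101011011001
Gen 1 (rule 90): 100100011011110
Gen 2 (rule 62): 111110110110001
Gen 3 (rule 90): 100010110111010
Gen 4 (rule 62): 110111101100111
Gen 5 (rule 90): 110100101111101
Gen 6 (rule 62): 101111111000011
Gen 7 (rule 90): 001000001100111
Gen 8 (rule 62): 011100011011100
Gen 9 (rule 90): 110110111010110
Gen 10 (rule 62): 101101100111101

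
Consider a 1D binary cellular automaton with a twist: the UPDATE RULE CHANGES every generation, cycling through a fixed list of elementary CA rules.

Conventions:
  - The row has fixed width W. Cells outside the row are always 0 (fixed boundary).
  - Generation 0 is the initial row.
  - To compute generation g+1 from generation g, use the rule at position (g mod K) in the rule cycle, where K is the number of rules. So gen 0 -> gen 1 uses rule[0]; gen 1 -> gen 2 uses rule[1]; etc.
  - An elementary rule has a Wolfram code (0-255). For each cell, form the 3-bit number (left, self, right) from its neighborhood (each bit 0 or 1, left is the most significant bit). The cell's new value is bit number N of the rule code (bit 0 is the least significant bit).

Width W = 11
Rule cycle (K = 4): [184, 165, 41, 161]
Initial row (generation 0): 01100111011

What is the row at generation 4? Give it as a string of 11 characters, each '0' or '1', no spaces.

Answer: 00011111000

Derivation:
Gen 0: 01100111011
Gen 1 (rule 184): 01010110110
Gen 2 (rule 165): 01111001000
Gen 3 (rule 41): 01000000011
Gen 4 (rule 161): 00011111000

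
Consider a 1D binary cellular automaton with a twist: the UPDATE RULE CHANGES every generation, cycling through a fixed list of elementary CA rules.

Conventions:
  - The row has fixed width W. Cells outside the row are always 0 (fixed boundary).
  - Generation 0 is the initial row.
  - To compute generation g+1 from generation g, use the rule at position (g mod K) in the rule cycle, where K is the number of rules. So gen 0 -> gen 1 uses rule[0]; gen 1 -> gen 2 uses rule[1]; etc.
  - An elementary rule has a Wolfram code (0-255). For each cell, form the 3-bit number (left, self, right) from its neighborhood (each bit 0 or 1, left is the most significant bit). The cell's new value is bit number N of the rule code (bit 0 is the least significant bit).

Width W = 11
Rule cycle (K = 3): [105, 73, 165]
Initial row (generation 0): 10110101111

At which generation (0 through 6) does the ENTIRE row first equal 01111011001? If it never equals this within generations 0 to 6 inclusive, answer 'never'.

Gen 0: 10110101111
Gen 1 (rule 105): 01111011001
Gen 2 (rule 73): 01001011000
Gen 3 (rule 165): 01001100011
Gen 4 (rule 105): 00001101011
Gen 5 (rule 73): 11101100011
Gen 6 (rule 165): 01010001000

Answer: 1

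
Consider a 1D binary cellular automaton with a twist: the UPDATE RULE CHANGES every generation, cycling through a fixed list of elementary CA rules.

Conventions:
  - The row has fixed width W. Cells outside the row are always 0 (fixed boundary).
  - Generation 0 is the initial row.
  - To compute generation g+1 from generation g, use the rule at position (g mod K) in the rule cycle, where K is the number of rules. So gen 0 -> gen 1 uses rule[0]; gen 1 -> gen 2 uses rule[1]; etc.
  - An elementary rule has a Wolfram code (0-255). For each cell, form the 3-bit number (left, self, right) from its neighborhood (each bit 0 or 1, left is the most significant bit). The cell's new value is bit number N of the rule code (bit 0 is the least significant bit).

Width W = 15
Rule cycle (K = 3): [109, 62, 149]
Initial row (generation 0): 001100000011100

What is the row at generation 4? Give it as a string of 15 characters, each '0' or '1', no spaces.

Gen 0: 001100000011100
Gen 1 (rule 109): 101101111010101
Gen 2 (rule 62): 111011000111111
Gen 3 (rule 149): 010000110011110
Gen 4 (rule 109): 010110110010010

Answer: 010110110010010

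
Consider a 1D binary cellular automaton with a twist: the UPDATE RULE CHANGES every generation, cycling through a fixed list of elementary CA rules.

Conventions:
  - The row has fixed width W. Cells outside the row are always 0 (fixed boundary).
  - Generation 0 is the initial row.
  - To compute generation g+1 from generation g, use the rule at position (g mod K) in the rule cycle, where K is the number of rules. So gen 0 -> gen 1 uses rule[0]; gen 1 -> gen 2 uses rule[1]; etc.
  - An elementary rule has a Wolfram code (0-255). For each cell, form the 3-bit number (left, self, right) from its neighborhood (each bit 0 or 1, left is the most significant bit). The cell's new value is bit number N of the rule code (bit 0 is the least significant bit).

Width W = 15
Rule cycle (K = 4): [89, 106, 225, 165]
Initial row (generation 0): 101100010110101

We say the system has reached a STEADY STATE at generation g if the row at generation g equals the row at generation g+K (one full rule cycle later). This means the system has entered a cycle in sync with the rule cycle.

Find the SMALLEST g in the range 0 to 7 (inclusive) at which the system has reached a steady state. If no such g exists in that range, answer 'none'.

Answer: none

Derivation:
Gen 0: 101100010110101
Gen 1 (rule 89): 001111000110000
Gen 2 (rule 106): 011001001110000
Gen 3 (rule 225): 001000000110111
Gen 4 (rule 165): 101011110001010
Gen 5 (rule 89): 000010011100001
Gen 6 (rule 106): 000100110100010
Gen 7 (rule 225): 110000011001000
Gen 8 (rule 165): 000111000001011
Gen 9 (rule 89): 110101111100011
Gen 10 (rule 106): 111011000100111
Gen 11 (rule 225): 011101010000011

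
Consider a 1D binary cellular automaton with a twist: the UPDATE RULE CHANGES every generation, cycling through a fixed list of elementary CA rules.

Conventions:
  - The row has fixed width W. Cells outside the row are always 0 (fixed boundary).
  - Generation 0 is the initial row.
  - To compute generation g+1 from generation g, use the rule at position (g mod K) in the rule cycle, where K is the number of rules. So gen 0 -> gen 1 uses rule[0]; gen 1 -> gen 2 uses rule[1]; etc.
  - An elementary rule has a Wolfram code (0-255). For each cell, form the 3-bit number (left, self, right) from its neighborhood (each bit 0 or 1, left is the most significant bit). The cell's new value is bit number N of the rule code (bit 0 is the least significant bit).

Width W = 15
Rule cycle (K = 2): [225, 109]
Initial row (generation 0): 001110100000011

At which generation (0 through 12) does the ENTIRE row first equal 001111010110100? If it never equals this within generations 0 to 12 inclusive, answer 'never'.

Gen 0: 001110100000011
Gen 1 (rule 225): 100111001111001
Gen 2 (rule 109): 100101001001001
Gen 3 (rule 225): 000010000000000
Gen 4 (rule 109): 111010111111111
Gen 5 (rule 225): 011101011111111
Gen 6 (rule 109): 010111110000001
Gen 7 (rule 225): 001011110111100
Gen 8 (rule 109): 101110011100101
Gen 9 (rule 225): 010110001100010
Gen 10 (rule 109): 011110101101010
Gen 11 (rule 225): 001111010110100
Gen 12 (rule 109): 101001111111101

Answer: 11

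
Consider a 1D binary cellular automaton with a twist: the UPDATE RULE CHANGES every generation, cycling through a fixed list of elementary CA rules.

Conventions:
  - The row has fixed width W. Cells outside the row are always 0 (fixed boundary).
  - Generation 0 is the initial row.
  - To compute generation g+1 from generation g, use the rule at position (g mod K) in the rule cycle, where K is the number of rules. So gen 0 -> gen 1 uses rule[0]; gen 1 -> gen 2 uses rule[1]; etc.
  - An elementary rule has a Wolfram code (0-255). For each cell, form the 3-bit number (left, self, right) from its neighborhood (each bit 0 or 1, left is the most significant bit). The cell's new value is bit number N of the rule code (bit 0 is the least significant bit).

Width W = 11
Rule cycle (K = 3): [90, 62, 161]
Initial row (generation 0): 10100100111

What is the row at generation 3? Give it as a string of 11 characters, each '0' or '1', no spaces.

Gen 0: 10100100111
Gen 1 (rule 90): 00011011101
Gen 2 (rule 62): 00110110011
Gen 3 (rule 161): 10001000000

Answer: 10001000000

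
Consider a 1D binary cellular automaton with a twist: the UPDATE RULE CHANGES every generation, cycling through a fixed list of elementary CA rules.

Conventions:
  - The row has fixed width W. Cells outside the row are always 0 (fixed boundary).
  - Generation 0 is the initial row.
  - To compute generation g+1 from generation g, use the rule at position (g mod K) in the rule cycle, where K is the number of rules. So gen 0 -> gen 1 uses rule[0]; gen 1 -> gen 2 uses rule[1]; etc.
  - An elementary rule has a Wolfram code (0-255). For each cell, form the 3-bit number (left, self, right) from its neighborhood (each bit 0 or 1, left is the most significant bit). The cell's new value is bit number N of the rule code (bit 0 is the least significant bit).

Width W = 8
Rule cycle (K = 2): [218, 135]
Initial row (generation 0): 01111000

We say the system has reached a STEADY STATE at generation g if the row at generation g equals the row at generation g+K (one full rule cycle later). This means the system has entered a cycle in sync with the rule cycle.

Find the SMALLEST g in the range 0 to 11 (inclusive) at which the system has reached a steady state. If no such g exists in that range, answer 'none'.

Answer: 3

Derivation:
Gen 0: 01111000
Gen 1 (rule 218): 11111100
Gen 2 (rule 135): 01111001
Gen 3 (rule 218): 11111110
Gen 4 (rule 135): 01111100
Gen 5 (rule 218): 11111110
Gen 6 (rule 135): 01111100
Gen 7 (rule 218): 11111110
Gen 8 (rule 135): 01111100
Gen 9 (rule 218): 11111110
Gen 10 (rule 135): 01111100
Gen 11 (rule 218): 11111110
Gen 12 (rule 135): 01111100
Gen 13 (rule 218): 11111110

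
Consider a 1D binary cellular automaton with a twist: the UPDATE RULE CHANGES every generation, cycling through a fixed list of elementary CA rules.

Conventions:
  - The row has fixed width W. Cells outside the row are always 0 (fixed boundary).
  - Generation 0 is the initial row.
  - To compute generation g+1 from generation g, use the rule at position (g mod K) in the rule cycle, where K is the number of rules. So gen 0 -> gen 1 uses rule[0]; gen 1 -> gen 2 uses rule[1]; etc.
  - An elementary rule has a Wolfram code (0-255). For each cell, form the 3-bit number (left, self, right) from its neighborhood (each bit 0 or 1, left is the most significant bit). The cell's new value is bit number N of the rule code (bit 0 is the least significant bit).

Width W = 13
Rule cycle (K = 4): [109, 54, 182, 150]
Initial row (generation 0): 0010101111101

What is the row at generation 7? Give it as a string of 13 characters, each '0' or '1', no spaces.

Answer: 0101000111011

Derivation:
Gen 0: 0010101111101
Gen 1 (rule 109): 1011111000111
Gen 2 (rule 54): 1100000101000
Gen 3 (rule 182): 0010001111100
Gen 4 (rule 150): 0111010111010
Gen 5 (rule 109): 0101111101110
Gen 6 (rule 54): 1110000010001
Gen 7 (rule 182): 0101000111011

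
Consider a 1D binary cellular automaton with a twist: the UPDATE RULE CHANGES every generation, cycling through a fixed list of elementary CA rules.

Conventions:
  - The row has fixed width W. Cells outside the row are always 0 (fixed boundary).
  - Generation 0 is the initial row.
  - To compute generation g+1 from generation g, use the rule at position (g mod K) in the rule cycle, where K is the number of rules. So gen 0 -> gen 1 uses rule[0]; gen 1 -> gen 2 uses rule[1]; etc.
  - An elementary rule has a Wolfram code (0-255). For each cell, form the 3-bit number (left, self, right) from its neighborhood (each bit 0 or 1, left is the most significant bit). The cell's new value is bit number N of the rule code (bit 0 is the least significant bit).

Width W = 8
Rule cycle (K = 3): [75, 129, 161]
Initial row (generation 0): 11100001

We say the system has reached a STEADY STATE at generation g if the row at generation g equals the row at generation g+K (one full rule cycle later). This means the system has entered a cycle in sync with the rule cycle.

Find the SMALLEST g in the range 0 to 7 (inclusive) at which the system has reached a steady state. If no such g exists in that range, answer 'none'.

Answer: none

Derivation:
Gen 0: 11100001
Gen 1 (rule 75): 10101110
Gen 2 (rule 129): 00000100
Gen 3 (rule 161): 11110001
Gen 4 (rule 75): 10010110
Gen 5 (rule 129): 00000000
Gen 6 (rule 161): 11111111
Gen 7 (rule 75): 10000001
Gen 8 (rule 129): 00111100
Gen 9 (rule 161): 10011001
Gen 10 (rule 75): 00111010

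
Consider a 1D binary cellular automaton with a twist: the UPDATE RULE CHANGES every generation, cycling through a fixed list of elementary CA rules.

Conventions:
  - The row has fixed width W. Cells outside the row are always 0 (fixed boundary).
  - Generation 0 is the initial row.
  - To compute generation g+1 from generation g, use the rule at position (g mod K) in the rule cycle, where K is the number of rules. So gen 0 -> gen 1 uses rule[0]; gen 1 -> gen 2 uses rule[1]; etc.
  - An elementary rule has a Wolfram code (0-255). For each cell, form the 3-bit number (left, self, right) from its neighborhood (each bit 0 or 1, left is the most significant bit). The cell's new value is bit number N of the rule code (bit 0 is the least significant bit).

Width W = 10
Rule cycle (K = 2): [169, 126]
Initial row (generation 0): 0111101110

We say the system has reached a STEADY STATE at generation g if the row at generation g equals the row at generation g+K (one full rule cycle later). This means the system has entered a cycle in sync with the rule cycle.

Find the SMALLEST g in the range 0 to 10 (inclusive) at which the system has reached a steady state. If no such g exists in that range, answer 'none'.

Gen 0: 0111101110
Gen 1 (rule 169): 0111011100
Gen 2 (rule 126): 1101110110
Gen 3 (rule 169): 1011101100
Gen 4 (rule 126): 1110111110
Gen 5 (rule 169): 1101111100
Gen 6 (rule 126): 1111000110
Gen 7 (rule 169): 1110010100
Gen 8 (rule 126): 1011111110
Gen 9 (rule 169): 0111111100
Gen 10 (rule 126): 1100000110
Gen 11 (rule 169): 1001110100
Gen 12 (rule 126): 1111011110

Answer: none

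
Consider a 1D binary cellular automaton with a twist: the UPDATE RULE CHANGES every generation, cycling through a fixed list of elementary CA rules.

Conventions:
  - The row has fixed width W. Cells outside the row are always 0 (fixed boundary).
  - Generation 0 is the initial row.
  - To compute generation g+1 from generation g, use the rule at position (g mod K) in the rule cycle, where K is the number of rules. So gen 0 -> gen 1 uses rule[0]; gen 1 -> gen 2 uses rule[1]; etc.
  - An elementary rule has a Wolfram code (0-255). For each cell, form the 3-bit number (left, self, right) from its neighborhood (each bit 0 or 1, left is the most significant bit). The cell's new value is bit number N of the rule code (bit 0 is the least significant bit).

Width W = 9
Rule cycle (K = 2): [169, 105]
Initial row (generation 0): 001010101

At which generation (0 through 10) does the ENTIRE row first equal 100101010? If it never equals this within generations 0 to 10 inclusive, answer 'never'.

Gen 0: 001010101
Gen 1 (rule 169): 100101010
Gen 2 (rule 105): 000010100
Gen 3 (rule 169): 111001001
Gen 4 (rule 105): 101000000
Gen 5 (rule 169): 010011111
Gen 6 (rule 105): 000010001
Gen 7 (rule 169): 111000100
Gen 8 (rule 105): 101010001
Gen 9 (rule 169): 010100100
Gen 10 (rule 105): 001000001

Answer: 1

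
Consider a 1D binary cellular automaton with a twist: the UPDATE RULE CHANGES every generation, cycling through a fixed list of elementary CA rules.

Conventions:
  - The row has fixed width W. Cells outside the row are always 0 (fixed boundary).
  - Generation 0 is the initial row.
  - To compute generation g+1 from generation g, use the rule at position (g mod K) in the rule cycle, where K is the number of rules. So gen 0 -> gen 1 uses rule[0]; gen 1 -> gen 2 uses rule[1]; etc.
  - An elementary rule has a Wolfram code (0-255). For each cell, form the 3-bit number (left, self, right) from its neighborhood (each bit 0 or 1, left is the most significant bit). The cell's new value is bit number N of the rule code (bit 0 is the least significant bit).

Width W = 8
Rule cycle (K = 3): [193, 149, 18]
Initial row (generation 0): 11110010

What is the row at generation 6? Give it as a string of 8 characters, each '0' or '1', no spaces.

Answer: 00110001

Derivation:
Gen 0: 11110010
Gen 1 (rule 193): 01110000
Gen 2 (rule 149): 00101111
Gen 3 (rule 18): 01000000
Gen 4 (rule 193): 00011111
Gen 5 (rule 149): 11001110
Gen 6 (rule 18): 00110001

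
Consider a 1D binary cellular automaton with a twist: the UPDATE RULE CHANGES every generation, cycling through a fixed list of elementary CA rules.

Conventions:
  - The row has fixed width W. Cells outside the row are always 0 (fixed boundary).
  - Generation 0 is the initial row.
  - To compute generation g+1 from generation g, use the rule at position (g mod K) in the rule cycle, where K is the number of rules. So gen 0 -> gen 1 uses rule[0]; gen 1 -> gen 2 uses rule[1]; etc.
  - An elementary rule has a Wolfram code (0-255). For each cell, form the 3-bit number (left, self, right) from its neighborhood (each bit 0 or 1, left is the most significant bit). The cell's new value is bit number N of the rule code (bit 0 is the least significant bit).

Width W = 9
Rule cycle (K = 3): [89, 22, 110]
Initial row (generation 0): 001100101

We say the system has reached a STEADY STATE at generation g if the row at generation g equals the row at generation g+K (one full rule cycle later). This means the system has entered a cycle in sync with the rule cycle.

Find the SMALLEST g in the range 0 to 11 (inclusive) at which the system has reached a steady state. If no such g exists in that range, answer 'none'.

Gen 0: 001100101
Gen 1 (rule 89): 101110000
Gen 2 (rule 22): 100001000
Gen 3 (rule 110): 100011000
Gen 4 (rule 89): 011011111
Gen 5 (rule 22): 100000000
Gen 6 (rule 110): 100000000
Gen 7 (rule 89): 011111111
Gen 8 (rule 22): 100000000
Gen 9 (rule 110): 100000000
Gen 10 (rule 89): 011111111
Gen 11 (rule 22): 100000000
Gen 12 (rule 110): 100000000
Gen 13 (rule 89): 011111111
Gen 14 (rule 22): 100000000

Answer: 5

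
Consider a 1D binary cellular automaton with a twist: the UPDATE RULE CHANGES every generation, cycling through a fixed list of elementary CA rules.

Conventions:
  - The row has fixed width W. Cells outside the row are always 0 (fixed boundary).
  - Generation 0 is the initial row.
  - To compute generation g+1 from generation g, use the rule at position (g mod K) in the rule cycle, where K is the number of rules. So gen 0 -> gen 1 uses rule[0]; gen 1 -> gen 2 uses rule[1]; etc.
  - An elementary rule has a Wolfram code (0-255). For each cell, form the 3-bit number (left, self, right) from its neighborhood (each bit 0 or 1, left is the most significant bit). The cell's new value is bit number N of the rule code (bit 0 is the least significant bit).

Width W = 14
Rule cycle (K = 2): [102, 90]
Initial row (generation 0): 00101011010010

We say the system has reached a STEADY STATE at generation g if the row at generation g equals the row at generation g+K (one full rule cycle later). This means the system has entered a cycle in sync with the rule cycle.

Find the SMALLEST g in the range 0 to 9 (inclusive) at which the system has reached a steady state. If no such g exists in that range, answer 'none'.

Answer: none

Derivation:
Gen 0: 00101011010010
Gen 1 (rule 102): 01111101110110
Gen 2 (rule 90): 11000101010111
Gen 3 (rule 102): 01001111111001
Gen 4 (rule 90): 10111000001110
Gen 5 (rule 102): 11001000010010
Gen 6 (rule 90): 11110100101101
Gen 7 (rule 102): 00011101110111
Gen 8 (rule 90): 00110101010101
Gen 9 (rule 102): 01011111111111
Gen 10 (rule 90): 10010000000001
Gen 11 (rule 102): 10110000000011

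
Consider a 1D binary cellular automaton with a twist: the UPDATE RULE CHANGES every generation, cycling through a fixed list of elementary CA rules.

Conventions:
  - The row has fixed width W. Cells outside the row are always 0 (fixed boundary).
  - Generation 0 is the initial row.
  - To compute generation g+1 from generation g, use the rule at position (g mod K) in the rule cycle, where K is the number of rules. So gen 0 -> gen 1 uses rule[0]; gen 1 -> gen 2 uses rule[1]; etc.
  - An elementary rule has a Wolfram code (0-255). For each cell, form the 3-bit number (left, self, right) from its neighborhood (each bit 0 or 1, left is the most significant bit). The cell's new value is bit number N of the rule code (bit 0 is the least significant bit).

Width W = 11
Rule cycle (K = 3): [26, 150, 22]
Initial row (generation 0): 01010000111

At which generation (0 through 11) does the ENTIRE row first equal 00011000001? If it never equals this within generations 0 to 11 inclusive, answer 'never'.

Gen 0: 01010000111
Gen 1 (rule 26): 10001001100
Gen 2 (rule 150): 11011110010
Gen 3 (rule 22): 00000001111
Gen 4 (rule 26): 00000011000
Gen 5 (rule 150): 00000100100
Gen 6 (rule 22): 00001111110
Gen 7 (rule 26): 00011000001
Gen 8 (rule 150): 00100100011
Gen 9 (rule 22): 01111110100
Gen 10 (rule 26): 11000000010
Gen 11 (rule 150): 00100000111

Answer: 7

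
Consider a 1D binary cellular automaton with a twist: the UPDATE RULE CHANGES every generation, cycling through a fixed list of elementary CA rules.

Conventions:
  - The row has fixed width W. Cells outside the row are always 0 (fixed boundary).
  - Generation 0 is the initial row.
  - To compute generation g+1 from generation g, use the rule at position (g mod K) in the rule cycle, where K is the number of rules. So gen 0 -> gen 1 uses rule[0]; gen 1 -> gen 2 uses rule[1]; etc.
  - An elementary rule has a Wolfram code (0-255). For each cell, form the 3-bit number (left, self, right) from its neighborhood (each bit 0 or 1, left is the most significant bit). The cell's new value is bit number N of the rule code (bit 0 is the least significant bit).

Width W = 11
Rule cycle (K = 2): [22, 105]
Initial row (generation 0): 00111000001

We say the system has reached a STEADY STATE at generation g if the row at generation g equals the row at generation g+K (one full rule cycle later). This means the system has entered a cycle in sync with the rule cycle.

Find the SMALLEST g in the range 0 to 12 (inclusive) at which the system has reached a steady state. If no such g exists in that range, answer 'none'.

Answer: 7

Derivation:
Gen 0: 00111000001
Gen 1 (rule 22): 01000100011
Gen 2 (rule 105): 00010001011
Gen 3 (rule 22): 00111011000
Gen 4 (rule 105): 10101111011
Gen 5 (rule 22): 10100000000
Gen 6 (rule 105): 01001111111
Gen 7 (rule 22): 11110000000
Gen 8 (rule 105): 10010111111
Gen 9 (rule 22): 11110000000
Gen 10 (rule 105): 10010111111
Gen 11 (rule 22): 11110000000
Gen 12 (rule 105): 10010111111
Gen 13 (rule 22): 11110000000
Gen 14 (rule 105): 10010111111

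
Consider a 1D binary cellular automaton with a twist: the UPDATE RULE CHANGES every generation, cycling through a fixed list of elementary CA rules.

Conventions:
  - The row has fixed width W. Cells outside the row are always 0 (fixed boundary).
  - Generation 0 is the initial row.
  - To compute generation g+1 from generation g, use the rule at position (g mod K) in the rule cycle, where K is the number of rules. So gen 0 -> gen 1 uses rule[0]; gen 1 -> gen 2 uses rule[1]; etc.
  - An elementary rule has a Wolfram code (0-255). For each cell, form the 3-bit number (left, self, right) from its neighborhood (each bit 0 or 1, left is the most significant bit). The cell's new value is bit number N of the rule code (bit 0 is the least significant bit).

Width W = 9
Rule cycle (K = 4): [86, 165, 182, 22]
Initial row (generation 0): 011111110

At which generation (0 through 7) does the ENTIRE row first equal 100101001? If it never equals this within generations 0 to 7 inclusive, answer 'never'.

Answer: never

Derivation:
Gen 0: 011111110
Gen 1 (rule 86): 100000011
Gen 2 (rule 165): 101111000
Gen 3 (rule 182): 110110100
Gen 4 (rule 22): 000000110
Gen 5 (rule 86): 000001011
Gen 6 (rule 165): 111101100
Gen 7 (rule 182): 011010010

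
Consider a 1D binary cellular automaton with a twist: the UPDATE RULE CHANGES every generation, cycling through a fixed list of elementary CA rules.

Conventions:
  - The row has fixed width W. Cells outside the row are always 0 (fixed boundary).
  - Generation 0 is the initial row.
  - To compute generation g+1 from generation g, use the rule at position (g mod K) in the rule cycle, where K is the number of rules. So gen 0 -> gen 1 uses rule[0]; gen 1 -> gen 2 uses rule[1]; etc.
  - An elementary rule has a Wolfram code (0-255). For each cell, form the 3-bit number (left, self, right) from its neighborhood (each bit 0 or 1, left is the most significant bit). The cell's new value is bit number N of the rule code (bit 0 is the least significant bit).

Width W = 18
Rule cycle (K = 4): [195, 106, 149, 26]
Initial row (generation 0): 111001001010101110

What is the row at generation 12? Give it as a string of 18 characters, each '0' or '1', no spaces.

Answer: 001000001001100100

Derivation:
Gen 0: 111001001010101110
Gen 1 (rule 195): 011010010000000110
Gen 2 (rule 106): 111100100000001110
Gen 3 (rule 149): 011010111111100101
Gen 4 (rule 26): 110000100000011000
Gen 5 (rule 195): 010111001111101011
Gen 6 (rule 106): 101101011000110111
Gen 7 (rule 149): 100001000110000010
Gen 8 (rule 26): 010010101101000101
Gen 9 (rule 195): 100100000100011000
Gen 10 (rule 106): 001000001000111000
Gen 11 (rule 149): 101111101110010111
Gen 12 (rule 26): 001000001001100100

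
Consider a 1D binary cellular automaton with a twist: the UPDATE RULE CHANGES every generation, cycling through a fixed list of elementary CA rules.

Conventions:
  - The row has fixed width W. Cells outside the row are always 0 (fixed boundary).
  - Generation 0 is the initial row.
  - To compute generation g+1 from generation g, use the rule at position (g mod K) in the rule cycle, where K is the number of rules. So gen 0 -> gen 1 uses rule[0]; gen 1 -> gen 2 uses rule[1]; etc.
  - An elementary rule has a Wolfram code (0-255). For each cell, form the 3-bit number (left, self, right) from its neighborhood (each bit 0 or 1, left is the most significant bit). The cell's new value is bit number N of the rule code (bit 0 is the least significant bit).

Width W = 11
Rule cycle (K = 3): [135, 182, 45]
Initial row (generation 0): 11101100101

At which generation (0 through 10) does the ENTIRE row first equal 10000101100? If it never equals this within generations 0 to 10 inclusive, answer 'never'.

Gen 0: 11101100101
Gen 1 (rule 135): 01000001101
Gen 2 (rule 182): 11100010011
Gen 3 (rule 45): 10001010010
Gen 4 (rule 135): 10111010110
Gen 5 (rule 182): 11010111001
Gen 6 (rule 45): 10111100001
Gen 7 (rule 135): 10011001111
Gen 8 (rule 182): 11100110110
Gen 9 (rule 45): 10000101100
Gen 10 (rule 135): 10111100001

Answer: 9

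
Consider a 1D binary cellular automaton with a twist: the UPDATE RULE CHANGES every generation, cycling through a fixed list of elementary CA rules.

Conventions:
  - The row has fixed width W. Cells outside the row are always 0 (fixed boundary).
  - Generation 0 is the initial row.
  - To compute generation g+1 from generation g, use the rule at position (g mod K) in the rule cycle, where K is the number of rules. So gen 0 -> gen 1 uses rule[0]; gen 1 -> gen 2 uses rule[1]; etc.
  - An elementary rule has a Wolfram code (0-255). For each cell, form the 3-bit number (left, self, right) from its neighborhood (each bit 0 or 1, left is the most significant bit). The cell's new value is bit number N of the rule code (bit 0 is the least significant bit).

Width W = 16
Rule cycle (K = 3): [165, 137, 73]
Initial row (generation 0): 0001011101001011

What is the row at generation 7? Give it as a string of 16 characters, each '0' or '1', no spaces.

Gen 0: 0001011101001011
Gen 1 (rule 165): 1101101011001100
Gen 2 (rule 137): 1001000010001001
Gen 3 (rule 73): 0000011000100000
Gen 4 (rule 165): 1111000010101111
Gen 5 (rule 137): 1110011000001110
Gen 6 (rule 73): 1010011011101010
Gen 7 (rule 165): 1110000101011110

Answer: 1110000101011110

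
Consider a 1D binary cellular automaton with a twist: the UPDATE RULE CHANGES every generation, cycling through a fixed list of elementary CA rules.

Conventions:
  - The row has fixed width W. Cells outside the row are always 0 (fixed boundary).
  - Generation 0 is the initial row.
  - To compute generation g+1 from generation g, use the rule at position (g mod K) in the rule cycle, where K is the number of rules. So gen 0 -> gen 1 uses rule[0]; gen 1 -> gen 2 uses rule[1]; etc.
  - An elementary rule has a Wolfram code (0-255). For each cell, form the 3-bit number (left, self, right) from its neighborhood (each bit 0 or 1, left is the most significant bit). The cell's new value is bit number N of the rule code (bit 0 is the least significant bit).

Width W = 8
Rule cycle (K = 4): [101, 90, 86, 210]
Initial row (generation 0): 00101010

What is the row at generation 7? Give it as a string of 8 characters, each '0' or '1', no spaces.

Gen 0: 00101010
Gen 1 (rule 101): 10111110
Gen 2 (rule 90): 00100011
Gen 3 (rule 86): 01110101
Gen 4 (rule 210): 10110000
Gen 5 (rule 101): 11010111
Gen 6 (rule 90): 11000101
Gen 7 (rule 86): 01101101

Answer: 01101101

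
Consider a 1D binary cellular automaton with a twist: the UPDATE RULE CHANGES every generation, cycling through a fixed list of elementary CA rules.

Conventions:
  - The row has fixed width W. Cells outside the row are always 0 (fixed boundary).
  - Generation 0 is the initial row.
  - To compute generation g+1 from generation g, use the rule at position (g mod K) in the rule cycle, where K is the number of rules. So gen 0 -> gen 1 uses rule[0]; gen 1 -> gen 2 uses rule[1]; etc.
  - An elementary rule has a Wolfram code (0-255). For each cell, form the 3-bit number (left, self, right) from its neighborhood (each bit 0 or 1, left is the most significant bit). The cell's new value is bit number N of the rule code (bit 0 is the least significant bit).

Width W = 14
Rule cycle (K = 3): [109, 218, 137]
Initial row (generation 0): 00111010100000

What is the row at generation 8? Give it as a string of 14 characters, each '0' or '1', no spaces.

Gen 0: 00111010100000
Gen 1 (rule 109): 10101111101111
Gen 2 (rule 218): 00001111101111
Gen 3 (rule 137): 11101111001110
Gen 4 (rule 109): 10111001001010
Gen 5 (rule 218): 00111110110001
Gen 6 (rule 137): 10111100100100
Gen 7 (rule 109): 11100100100101
Gen 8 (rule 218): 11111011011000

Answer: 11111011011000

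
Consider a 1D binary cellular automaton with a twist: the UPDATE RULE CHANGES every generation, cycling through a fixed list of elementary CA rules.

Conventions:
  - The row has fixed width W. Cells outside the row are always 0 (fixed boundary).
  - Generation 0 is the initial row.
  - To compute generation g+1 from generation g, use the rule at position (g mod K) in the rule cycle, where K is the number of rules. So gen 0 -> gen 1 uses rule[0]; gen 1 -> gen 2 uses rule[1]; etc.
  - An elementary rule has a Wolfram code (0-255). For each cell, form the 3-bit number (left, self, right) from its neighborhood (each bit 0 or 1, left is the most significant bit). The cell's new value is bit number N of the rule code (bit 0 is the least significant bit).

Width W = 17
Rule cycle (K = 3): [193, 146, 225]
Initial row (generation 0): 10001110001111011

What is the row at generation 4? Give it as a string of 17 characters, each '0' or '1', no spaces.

Gen 0: 10001110001111011
Gen 1 (rule 193): 00100110100111001
Gen 2 (rule 146): 01011000011010110
Gen 3 (rule 225): 00101011001101010
Gen 4 (rule 193): 10000001000100000

Answer: 10000001000100000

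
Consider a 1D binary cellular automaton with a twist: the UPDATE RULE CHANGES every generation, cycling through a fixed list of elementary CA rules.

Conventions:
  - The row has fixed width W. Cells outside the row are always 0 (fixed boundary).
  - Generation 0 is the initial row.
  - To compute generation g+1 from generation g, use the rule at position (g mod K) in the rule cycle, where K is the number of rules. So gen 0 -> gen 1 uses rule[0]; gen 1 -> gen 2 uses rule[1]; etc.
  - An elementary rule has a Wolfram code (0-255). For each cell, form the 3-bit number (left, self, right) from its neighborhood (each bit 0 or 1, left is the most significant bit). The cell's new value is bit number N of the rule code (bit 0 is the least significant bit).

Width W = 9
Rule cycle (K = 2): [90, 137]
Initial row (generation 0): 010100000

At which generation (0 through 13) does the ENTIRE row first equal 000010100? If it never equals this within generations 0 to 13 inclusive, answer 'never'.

Answer: 5

Derivation:
Gen 0: 010100000
Gen 1 (rule 90): 100010000
Gen 2 (rule 137): 001000111
Gen 3 (rule 90): 010101101
Gen 4 (rule 137): 000001000
Gen 5 (rule 90): 000010100
Gen 6 (rule 137): 111000001
Gen 7 (rule 90): 101100010
Gen 8 (rule 137): 001001000
Gen 9 (rule 90): 010110100
Gen 10 (rule 137): 000100001
Gen 11 (rule 90): 001010010
Gen 12 (rule 137): 100000000
Gen 13 (rule 90): 010000000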